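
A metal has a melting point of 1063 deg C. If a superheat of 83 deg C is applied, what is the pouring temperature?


Formula: T_pour = T_melt + Superheat
T_pour = 1063 + 83 = 1146 deg C


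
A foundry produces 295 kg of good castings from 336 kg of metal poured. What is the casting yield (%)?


Formula: Casting Yield = (W_good / W_total) * 100
Yield = (295 kg / 336 kg) * 100 = 87.7976%

Answer: 87.7976%


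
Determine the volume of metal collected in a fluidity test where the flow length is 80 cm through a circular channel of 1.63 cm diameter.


Formula: V = pi * (d/2)^2 * L  (cylinder volume)
Radius = 1.63/2 = 0.815 cm
V = pi * 0.815^2 * 80 = 166.9380 cm^3

Answer: 166.9380 cm^3


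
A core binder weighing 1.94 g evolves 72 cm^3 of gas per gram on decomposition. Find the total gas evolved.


Formula: V_gas = W_binder * gas_evolution_rate
V = 1.94 g * 72 cm^3/g = 139.6800 cm^3

Answer: 139.6800 cm^3


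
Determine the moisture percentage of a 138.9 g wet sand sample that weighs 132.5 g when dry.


Formula: MC = (W_wet - W_dry) / W_wet * 100
Water mass = 138.9 - 132.5 = 6.4 g
MC = 6.4 / 138.9 * 100 = 4.6076%

Final answer: 4.6076%


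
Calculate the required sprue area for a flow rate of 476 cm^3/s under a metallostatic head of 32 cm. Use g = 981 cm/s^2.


Formula: v = sqrt(2*g*h), A = Q/v
Velocity: v = sqrt(2 * 981 * 32) = sqrt(62784) = 250.5674 cm/s
Sprue area: A = Q / v = 476 / 250.5674 = 1.8997 cm^2

Final answer: 1.8997 cm^2


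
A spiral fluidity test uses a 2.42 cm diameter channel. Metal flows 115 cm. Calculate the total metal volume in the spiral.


Formula: V = pi * (d/2)^2 * L  (cylinder volume)
Radius = 2.42/2 = 1.21 cm
V = pi * 1.21^2 * 115 = 528.9547 cm^3

528.9547 cm^3


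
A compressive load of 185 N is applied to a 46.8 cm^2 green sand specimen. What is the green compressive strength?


Formula: Compressive Strength = Force / Area
Strength = 185 N / 46.8 cm^2 = 3.9530 N/cm^2

3.9530 N/cm^2


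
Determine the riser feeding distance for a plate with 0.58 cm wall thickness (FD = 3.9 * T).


Formula: FD = 3.9 * T  (riser feeding-distance rule)
FD = 3.9 * 0.58 cm = 2.2620 cm

Final answer: 2.2620 cm


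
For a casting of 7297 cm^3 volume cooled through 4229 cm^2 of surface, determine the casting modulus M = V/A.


Formula: Casting Modulus M = V / A
M = 7297 cm^3 / 4229 cm^2 = 1.7255 cm

Final answer: 1.7255 cm


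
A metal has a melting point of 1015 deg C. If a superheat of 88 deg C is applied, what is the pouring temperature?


Formula: T_pour = T_melt + Superheat
T_pour = 1015 + 88 = 1103 deg C


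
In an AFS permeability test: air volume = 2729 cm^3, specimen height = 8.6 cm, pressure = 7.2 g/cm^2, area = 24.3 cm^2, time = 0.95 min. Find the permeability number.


Formula: Permeability Number P = (V * H) / (p * A * t)
Numerator: V * H = 2729 * 8.6 = 23469.4
Denominator: p * A * t = 7.2 * 24.3 * 0.95 = 166.212
P = 23469.4 / 166.212 = 141.2016


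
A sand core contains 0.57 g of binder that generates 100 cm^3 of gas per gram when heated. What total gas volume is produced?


Formula: V_gas = W_binder * gas_evolution_rate
V = 0.57 g * 100 cm^3/g = 57.0000 cm^3

Answer: 57.0000 cm^3


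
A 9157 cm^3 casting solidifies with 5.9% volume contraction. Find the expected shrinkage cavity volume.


Formula: V_shrink = V_casting * shrinkage_pct / 100
V_shrink = 9157 cm^3 * 5.9 / 100 = 540.2630 cm^3

Final answer: 540.2630 cm^3


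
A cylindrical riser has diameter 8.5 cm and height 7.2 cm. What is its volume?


Formula: V = pi * (D/2)^2 * H  (cylinder volume)
Radius = D/2 = 8.5/2 = 4.25 cm
V = pi * 4.25^2 * 7.2 = 408.5641 cm^3

408.5641 cm^3


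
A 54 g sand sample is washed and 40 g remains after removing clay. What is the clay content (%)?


Formula: Clay% = (W_total - W_washed) / W_total * 100
Clay mass = 54 - 40 = 14 g
Clay% = 14 / 54 * 100 = 25.9259%

Answer: 25.9259%


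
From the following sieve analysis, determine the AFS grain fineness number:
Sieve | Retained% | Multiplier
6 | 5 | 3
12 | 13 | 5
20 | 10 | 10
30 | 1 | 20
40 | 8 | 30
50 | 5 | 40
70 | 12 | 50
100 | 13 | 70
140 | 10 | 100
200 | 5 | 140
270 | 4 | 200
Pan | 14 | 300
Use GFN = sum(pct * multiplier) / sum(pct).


Formula: GFN = sum(pct * multiplier) / sum(pct)
sum(pct * multiplier) = 8850
sum(pct) = 100
GFN = 8850 / 100 = 88.50

Answer: 88.50


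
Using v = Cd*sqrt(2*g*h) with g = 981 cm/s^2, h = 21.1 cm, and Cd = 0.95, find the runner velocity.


Formula: v = Cd * sqrt(2 * g * h)  (Torricelli with discharge coefficient)
2*g*h = 2 * 981 * 21.1 = 41398.2 cm^2/s^2
sqrt(41398.2) = 203.46548 cm/s
v = 0.95 * 203.46548 = 193.2922 cm/s

Final answer: 193.2922 cm/s


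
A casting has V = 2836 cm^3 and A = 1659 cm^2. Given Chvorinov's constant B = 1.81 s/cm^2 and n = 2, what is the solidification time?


Formula: t_s = B * (V/A)^n  (Chvorinov's rule, n=2)
Modulus M = V/A = 2836/1659 = 1.709464 cm
M^2 = 1.709464^2 = 2.922267 cm^2
t_s = 1.81 * 2.922267 = 5.2893 s


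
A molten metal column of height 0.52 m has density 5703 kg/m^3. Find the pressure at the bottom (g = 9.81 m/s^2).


Formula: P = rho * g * h
rho * g = 5703 * 9.81 = 55946.43 N/m^3
P = 55946.43 * 0.52 = 29092.1436 Pa

Final answer: 29092.1436 Pa


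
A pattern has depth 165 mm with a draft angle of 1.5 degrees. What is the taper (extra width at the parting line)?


Formula: taper = depth * tan(draft_angle)
tan(1.5 deg) = 0.0261859
taper = 165 mm * 0.0261859 = 4.3207 mm

Final answer: 4.3207 mm


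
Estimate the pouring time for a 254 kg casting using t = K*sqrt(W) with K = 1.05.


Formula: t = K * sqrt(W)
sqrt(W) = sqrt(254) = 15.93738
t = 1.05 * 15.93738 = 16.7342 s


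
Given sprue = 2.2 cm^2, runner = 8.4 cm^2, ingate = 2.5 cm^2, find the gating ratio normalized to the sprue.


Sprue:Runner:Ingate = 1 : 8.4/2.2 : 2.5/2.2 = 1:3.82:1.14

Answer: 1:3.82:1.14


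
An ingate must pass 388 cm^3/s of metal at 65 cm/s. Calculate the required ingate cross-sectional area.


Formula: A_ingate = Q / v  (continuity equation)
A = 388 cm^3/s / 65 cm/s = 5.9692 cm^2


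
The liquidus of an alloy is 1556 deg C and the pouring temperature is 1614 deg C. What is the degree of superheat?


Formula: Superheat = T_pour - T_melt
Superheat = 1614 - 1556 = 58 deg C

Answer: 58 deg C


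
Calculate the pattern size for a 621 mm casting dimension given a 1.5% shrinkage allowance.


Formula: L_pattern = L_casting * (1 + shrinkage_rate/100)
Shrinkage factor = 1 + 1.5/100 = 1.015
L_pattern = 621 mm * 1.015 = 630.3150 mm

Answer: 630.3150 mm


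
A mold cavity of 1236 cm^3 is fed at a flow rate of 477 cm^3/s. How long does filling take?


Formula: t_fill = V_mold / Q_flow
t = 1236 cm^3 / 477 cm^3/s = 2.5912 s


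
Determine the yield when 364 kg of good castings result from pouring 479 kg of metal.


Formula: Casting Yield = (W_good / W_total) * 100
Yield = (364 kg / 479 kg) * 100 = 75.9916%

Answer: 75.9916%


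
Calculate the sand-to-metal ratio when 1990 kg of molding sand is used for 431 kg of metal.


Formula: Sand-to-Metal Ratio = W_sand / W_metal
Ratio = 1990 kg / 431 kg = 4.6172

Final answer: 4.6172


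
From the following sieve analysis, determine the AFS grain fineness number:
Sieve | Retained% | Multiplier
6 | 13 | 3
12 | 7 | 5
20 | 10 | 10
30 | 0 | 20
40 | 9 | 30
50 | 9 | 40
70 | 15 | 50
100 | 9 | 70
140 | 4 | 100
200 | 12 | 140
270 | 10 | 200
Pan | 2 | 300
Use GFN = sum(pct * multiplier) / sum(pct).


Formula: GFN = sum(pct * multiplier) / sum(pct)
sum(pct * multiplier) = 6864
sum(pct) = 100
GFN = 6864 / 100 = 68.64


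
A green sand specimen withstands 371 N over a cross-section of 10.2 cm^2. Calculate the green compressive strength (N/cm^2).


Formula: Compressive Strength = Force / Area
Strength = 371 N / 10.2 cm^2 = 36.3725 N/cm^2

Final answer: 36.3725 N/cm^2


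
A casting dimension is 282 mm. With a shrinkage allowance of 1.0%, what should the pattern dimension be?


Formula: L_pattern = L_casting * (1 + shrinkage_rate/100)
Shrinkage factor = 1 + 1.0/100 = 1.01
L_pattern = 282 mm * 1.01 = 284.8200 mm

284.8200 mm


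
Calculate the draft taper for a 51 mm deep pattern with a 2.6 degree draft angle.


Formula: taper = depth * tan(draft_angle)
tan(2.6 deg) = 0.0454097
taper = 51 mm * 0.0454097 = 2.3159 mm

Answer: 2.3159 mm


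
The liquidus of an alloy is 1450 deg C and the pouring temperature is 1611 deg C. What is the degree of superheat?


Formula: Superheat = T_pour - T_melt
Superheat = 1611 - 1450 = 161 deg C

Final answer: 161 deg C


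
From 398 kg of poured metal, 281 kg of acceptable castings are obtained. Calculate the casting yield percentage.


Formula: Casting Yield = (W_good / W_total) * 100
Yield = (281 kg / 398 kg) * 100 = 70.6030%

Final answer: 70.6030%


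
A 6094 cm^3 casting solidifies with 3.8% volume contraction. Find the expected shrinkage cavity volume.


Formula: V_shrink = V_casting * shrinkage_pct / 100
V_shrink = 6094 cm^3 * 3.8 / 100 = 231.5720 cm^3

Final answer: 231.5720 cm^3


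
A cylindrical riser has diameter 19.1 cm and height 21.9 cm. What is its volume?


Formula: V = pi * (D/2)^2 * H  (cylinder volume)
Radius = D/2 = 19.1/2 = 9.55 cm
V = pi * 9.55^2 * 21.9 = 6274.8122 cm^3

6274.8122 cm^3


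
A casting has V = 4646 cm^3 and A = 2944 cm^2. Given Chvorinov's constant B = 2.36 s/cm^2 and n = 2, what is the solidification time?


Formula: t_s = B * (V/A)^n  (Chvorinov's rule, n=2)
Modulus M = V/A = 4646/2944 = 1.578125 cm
M^2 = 1.578125^2 = 2.490479 cm^2
t_s = 2.36 * 2.490479 = 5.8775 s

Final answer: 5.8775 s


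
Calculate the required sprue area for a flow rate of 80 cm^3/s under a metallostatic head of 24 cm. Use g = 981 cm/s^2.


Formula: v = sqrt(2*g*h), A = Q/v
Velocity: v = sqrt(2 * 981 * 24) = sqrt(47088) = 216.9977 cm/s
Sprue area: A = Q / v = 80 / 216.9977 = 0.3687 cm^2


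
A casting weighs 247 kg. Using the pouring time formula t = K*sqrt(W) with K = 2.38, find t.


Formula: t = K * sqrt(W)
sqrt(W) = sqrt(247) = 15.71623
t = 2.38 * 15.71623 = 37.4046 s

37.4046 s


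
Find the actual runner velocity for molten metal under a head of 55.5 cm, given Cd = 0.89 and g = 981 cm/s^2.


Formula: v = Cd * sqrt(2 * g * h)  (Torricelli with discharge coefficient)
2*g*h = 2 * 981 * 55.5 = 108891.0 cm^2/s^2
sqrt(108891.0) = 329.98636 cm/s
v = 0.89 * 329.98636 = 293.6879 cm/s

Answer: 293.6879 cm/s


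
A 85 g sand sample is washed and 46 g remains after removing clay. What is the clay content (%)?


Formula: Clay% = (W_total - W_washed) / W_total * 100
Clay mass = 85 - 46 = 39 g
Clay% = 39 / 85 * 100 = 45.8824%

Final answer: 45.8824%


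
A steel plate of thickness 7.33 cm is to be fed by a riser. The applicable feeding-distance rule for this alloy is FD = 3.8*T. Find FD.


Formula: FD = 3.8 * T  (riser feeding-distance rule)
FD = 3.8 * 7.33 cm = 27.8540 cm

Final answer: 27.8540 cm


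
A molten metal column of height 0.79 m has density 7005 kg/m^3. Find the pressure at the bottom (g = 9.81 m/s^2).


Formula: P = rho * g * h
rho * g = 7005 * 9.81 = 68719.05 N/m^3
P = 68719.05 * 0.79 = 54288.0495 Pa

Answer: 54288.0495 Pa


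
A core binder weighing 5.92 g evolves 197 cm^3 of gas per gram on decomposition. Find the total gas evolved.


Formula: V_gas = W_binder * gas_evolution_rate
V = 5.92 g * 197 cm^3/g = 1166.2400 cm^3

1166.2400 cm^3


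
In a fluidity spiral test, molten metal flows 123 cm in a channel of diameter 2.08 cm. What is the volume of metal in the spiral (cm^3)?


Formula: V = pi * (d/2)^2 * L  (cylinder volume)
Radius = 2.08/2 = 1.04 cm
V = pi * 1.04^2 * 123 = 417.9474 cm^3

Answer: 417.9474 cm^3


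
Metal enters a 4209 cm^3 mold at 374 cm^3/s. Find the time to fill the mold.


Formula: t_fill = V_mold / Q_flow
t = 4209 cm^3 / 374 cm^3/s = 11.2540 s

Final answer: 11.2540 s


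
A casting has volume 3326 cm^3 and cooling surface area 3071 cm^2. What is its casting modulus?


Formula: Casting Modulus M = V / A
M = 3326 cm^3 / 3071 cm^2 = 1.0830 cm

Answer: 1.0830 cm


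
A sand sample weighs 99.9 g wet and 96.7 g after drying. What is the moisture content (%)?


Formula: MC = (W_wet - W_dry) / W_wet * 100
Water mass = 99.9 - 96.7 = 3.2 g
MC = 3.2 / 99.9 * 100 = 3.2032%

Answer: 3.2032%


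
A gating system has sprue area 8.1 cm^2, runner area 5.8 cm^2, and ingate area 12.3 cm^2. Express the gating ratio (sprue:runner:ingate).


Sprue:Runner:Ingate = 1 : 5.8/8.1 : 12.3/8.1 = 1:0.72:1.52

Answer: 1:0.72:1.52


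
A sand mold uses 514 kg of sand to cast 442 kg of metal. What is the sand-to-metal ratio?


Formula: Sand-to-Metal Ratio = W_sand / W_metal
Ratio = 514 kg / 442 kg = 1.1629

1.1629


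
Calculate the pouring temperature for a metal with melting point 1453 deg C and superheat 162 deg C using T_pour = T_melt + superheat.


Formula: T_pour = T_melt + Superheat
T_pour = 1453 + 162 = 1615 deg C

Answer: 1615 deg C


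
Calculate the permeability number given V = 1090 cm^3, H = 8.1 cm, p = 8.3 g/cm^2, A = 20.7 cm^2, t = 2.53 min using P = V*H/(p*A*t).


Formula: Permeability Number P = (V * H) / (p * A * t)
Numerator: V * H = 1090 * 8.1 = 8829.0
Denominator: p * A * t = 8.3 * 20.7 * 2.53 = 434.6793
P = 8829.0 / 434.6793 = 20.3115


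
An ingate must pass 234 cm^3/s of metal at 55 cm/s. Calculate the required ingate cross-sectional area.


Formula: A_ingate = Q / v  (continuity equation)
A = 234 cm^3/s / 55 cm/s = 4.2545 cm^2

4.2545 cm^2


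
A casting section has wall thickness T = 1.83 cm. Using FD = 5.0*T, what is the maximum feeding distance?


Formula: FD = 5.0 * T  (riser feeding-distance rule)
FD = 5.0 * 1.83 cm = 9.1500 cm

9.1500 cm


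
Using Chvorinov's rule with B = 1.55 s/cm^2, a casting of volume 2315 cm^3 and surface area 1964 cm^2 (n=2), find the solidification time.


Formula: t_s = B * (V/A)^n  (Chvorinov's rule, n=2)
Modulus M = V/A = 2315/1964 = 1.178717 cm
M^2 = 1.178717^2 = 1.389374 cm^2
t_s = 1.55 * 1.389374 = 2.1535 s

Answer: 2.1535 s


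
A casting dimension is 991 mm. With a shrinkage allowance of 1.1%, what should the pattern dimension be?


Formula: L_pattern = L_casting * (1 + shrinkage_rate/100)
Shrinkage factor = 1 + 1.1/100 = 1.011
L_pattern = 991 mm * 1.011 = 1001.9010 mm

1001.9010 mm


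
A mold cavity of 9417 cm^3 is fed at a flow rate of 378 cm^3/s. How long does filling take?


Formula: t_fill = V_mold / Q_flow
t = 9417 cm^3 / 378 cm^3/s = 24.9127 s


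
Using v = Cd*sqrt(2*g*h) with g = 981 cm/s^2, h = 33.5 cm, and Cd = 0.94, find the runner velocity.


Formula: v = Cd * sqrt(2 * g * h)  (Torricelli with discharge coefficient)
2*g*h = 2 * 981 * 33.5 = 65727.0 cm^2/s^2
sqrt(65727.0) = 256.37278 cm/s
v = 0.94 * 256.37278 = 240.9904 cm/s

Answer: 240.9904 cm/s


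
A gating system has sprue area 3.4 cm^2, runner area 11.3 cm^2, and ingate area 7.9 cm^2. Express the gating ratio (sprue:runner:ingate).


Sprue:Runner:Ingate = 1 : 11.3/3.4 : 7.9/3.4 = 1:3.32:2.32

1:3.32:2.32


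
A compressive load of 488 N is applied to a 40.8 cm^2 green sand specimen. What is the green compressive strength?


Formula: Compressive Strength = Force / Area
Strength = 488 N / 40.8 cm^2 = 11.9608 N/cm^2

Final answer: 11.9608 N/cm^2


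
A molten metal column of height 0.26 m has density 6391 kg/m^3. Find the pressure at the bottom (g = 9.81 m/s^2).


Formula: P = rho * g * h
rho * g = 6391 * 9.81 = 62695.71 N/m^3
P = 62695.71 * 0.26 = 16300.8846 Pa

Answer: 16300.8846 Pa


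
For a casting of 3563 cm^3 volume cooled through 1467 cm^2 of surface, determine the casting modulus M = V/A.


Formula: Casting Modulus M = V / A
M = 3563 cm^3 / 1467 cm^2 = 2.4288 cm

2.4288 cm


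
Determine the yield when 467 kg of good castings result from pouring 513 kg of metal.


Formula: Casting Yield = (W_good / W_total) * 100
Yield = (467 kg / 513 kg) * 100 = 91.0331%


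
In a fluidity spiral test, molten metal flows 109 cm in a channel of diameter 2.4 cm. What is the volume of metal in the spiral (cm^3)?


Formula: V = pi * (d/2)^2 * L  (cylinder volume)
Radius = 2.4/2 = 1.2 cm
V = pi * 1.2^2 * 109 = 493.1044 cm^3

Final answer: 493.1044 cm^3


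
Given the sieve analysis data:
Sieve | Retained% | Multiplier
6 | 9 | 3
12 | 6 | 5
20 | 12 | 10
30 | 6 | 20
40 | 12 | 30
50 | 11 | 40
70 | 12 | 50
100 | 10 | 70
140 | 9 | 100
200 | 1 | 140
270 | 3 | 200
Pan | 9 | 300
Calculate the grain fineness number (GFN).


Formula: GFN = sum(pct * multiplier) / sum(pct)
sum(pct * multiplier) = 6737
sum(pct) = 100
GFN = 6737 / 100 = 67.37

Answer: 67.37


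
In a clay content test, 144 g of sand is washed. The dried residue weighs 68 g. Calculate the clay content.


Formula: Clay% = (W_total - W_washed) / W_total * 100
Clay mass = 144 - 68 = 76 g
Clay% = 76 / 144 * 100 = 52.7778%

Answer: 52.7778%


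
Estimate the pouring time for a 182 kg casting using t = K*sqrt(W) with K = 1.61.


Formula: t = K * sqrt(W)
sqrt(W) = sqrt(182) = 13.49074
t = 1.61 * 13.49074 = 21.7201 s

Answer: 21.7201 s


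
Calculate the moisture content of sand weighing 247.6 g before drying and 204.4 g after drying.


Formula: MC = (W_wet - W_dry) / W_wet * 100
Water mass = 247.6 - 204.4 = 43.2 g
MC = 43.2 / 247.6 * 100 = 17.4475%

17.4475%


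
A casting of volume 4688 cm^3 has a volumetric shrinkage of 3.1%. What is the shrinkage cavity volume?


Formula: V_shrink = V_casting * shrinkage_pct / 100
V_shrink = 4688 cm^3 * 3.1 / 100 = 145.3280 cm^3

145.3280 cm^3


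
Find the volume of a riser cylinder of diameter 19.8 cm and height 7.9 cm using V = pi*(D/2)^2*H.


Formula: V = pi * (D/2)^2 * H  (cylinder volume)
Radius = D/2 = 19.8/2 = 9.9 cm
V = pi * 9.9^2 * 7.9 = 2432.4692 cm^3


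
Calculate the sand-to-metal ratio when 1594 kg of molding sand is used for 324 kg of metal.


Formula: Sand-to-Metal Ratio = W_sand / W_metal
Ratio = 1594 kg / 324 kg = 4.9198

Final answer: 4.9198


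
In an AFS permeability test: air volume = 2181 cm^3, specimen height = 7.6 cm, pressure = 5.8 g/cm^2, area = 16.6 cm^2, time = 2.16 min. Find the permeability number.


Formula: Permeability Number P = (V * H) / (p * A * t)
Numerator: V * H = 2181 * 7.6 = 16575.6
Denominator: p * A * t = 5.8 * 16.6 * 2.16 = 207.9648
P = 16575.6 / 207.9648 = 79.7039

Final answer: 79.7039


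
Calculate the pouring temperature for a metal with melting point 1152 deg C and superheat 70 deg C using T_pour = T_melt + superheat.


Formula: T_pour = T_melt + Superheat
T_pour = 1152 + 70 = 1222 deg C

Answer: 1222 deg C


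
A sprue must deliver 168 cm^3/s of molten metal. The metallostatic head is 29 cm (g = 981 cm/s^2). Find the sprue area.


Formula: v = sqrt(2*g*h), A = Q/v
Velocity: v = sqrt(2 * 981 * 29) = sqrt(56898) = 238.5330 cm/s
Sprue area: A = Q / v = 168 / 238.5330 = 0.7043 cm^2

Answer: 0.7043 cm^2


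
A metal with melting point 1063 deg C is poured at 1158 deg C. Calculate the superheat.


Formula: Superheat = T_pour - T_melt
Superheat = 1158 - 1063 = 95 deg C

95 deg C


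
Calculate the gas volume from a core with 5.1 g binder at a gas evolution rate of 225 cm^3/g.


Formula: V_gas = W_binder * gas_evolution_rate
V = 5.1 g * 225 cm^3/g = 1147.5000 cm^3

Answer: 1147.5000 cm^3


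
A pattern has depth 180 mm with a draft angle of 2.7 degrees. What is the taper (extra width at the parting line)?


Formula: taper = depth * tan(draft_angle)
tan(2.7 deg) = 0.0471588
taper = 180 mm * 0.0471588 = 8.4886 mm


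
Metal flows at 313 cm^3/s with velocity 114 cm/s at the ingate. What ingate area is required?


Formula: A_ingate = Q / v  (continuity equation)
A = 313 cm^3/s / 114 cm/s = 2.7456 cm^2

Final answer: 2.7456 cm^2


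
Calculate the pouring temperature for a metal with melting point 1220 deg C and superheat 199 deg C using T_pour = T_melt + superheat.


Formula: T_pour = T_melt + Superheat
T_pour = 1220 + 199 = 1419 deg C

1419 deg C


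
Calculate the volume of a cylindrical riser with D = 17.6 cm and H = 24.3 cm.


Formula: V = pi * (D/2)^2 * H  (cylinder volume)
Radius = D/2 = 17.6/2 = 8.8 cm
V = pi * 8.8^2 * 24.3 = 5911.8239 cm^3


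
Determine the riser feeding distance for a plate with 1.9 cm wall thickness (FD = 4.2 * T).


Formula: FD = 4.2 * T  (riser feeding-distance rule)
FD = 4.2 * 1.9 cm = 7.9800 cm

7.9800 cm


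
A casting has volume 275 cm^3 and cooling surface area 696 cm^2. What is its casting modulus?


Formula: Casting Modulus M = V / A
M = 275 cm^3 / 696 cm^2 = 0.3951 cm

Final answer: 0.3951 cm


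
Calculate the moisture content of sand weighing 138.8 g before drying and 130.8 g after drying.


Formula: MC = (W_wet - W_dry) / W_wet * 100
Water mass = 138.8 - 130.8 = 8.0 g
MC = 8.0 / 138.8 * 100 = 5.7637%

Final answer: 5.7637%


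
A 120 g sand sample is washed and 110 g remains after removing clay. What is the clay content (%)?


Formula: Clay% = (W_total - W_washed) / W_total * 100
Clay mass = 120 - 110 = 10 g
Clay% = 10 / 120 * 100 = 8.3333%

8.3333%


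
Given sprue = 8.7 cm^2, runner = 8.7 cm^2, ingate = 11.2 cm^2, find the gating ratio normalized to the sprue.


Sprue:Runner:Ingate = 1 : 8.7/8.7 : 11.2/8.7 = 1:1.00:1.29


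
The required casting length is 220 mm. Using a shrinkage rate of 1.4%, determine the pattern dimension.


Formula: L_pattern = L_casting * (1 + shrinkage_rate/100)
Shrinkage factor = 1 + 1.4/100 = 1.014
L_pattern = 220 mm * 1.014 = 223.0800 mm

Answer: 223.0800 mm


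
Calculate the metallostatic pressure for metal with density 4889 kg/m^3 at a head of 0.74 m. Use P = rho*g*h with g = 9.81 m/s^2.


Formula: P = rho * g * h
rho * g = 4889 * 9.81 = 47961.09 N/m^3
P = 47961.09 * 0.74 = 35491.2066 Pa

35491.2066 Pa


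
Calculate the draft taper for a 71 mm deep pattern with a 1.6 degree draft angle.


Formula: taper = depth * tan(draft_angle)
tan(1.6 deg) = 0.0279325
taper = 71 mm * 0.0279325 = 1.9832 mm

Final answer: 1.9832 mm


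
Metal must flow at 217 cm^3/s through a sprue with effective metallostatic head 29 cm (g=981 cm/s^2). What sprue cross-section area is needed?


Formula: v = sqrt(2*g*h), A = Q/v
Velocity: v = sqrt(2 * 981 * 29) = sqrt(56898) = 238.5330 cm/s
Sprue area: A = Q / v = 217 / 238.5330 = 0.9097 cm^2

Final answer: 0.9097 cm^2


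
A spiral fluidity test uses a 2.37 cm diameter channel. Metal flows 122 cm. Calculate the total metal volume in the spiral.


Formula: V = pi * (d/2)^2 * L  (cylinder volume)
Radius = 2.37/2 = 1.185 cm
V = pi * 1.185^2 * 122 = 538.2034 cm^3

Final answer: 538.2034 cm^3


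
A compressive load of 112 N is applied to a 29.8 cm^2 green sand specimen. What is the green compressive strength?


Formula: Compressive Strength = Force / Area
Strength = 112 N / 29.8 cm^2 = 3.7584 N/cm^2

Answer: 3.7584 N/cm^2


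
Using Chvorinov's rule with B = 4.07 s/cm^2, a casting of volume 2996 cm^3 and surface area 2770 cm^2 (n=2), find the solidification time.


Formula: t_s = B * (V/A)^n  (Chvorinov's rule, n=2)
Modulus M = V/A = 2996/2770 = 1.081588 cm
M^2 = 1.081588^2 = 1.169833 cm^2
t_s = 4.07 * 1.169833 = 4.7612 s

Answer: 4.7612 s


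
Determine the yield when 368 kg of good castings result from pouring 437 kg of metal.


Formula: Casting Yield = (W_good / W_total) * 100
Yield = (368 kg / 437 kg) * 100 = 84.2105%

84.2105%


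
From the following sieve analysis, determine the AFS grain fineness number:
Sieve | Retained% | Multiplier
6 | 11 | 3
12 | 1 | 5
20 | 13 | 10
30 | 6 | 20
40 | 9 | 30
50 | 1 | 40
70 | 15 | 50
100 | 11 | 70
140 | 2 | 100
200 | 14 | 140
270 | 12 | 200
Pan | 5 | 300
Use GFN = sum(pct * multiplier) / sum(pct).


Formula: GFN = sum(pct * multiplier) / sum(pct)
sum(pct * multiplier) = 8178
sum(pct) = 100
GFN = 8178 / 100 = 81.78

Final answer: 81.78


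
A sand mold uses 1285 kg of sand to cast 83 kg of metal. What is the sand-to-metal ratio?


Formula: Sand-to-Metal Ratio = W_sand / W_metal
Ratio = 1285 kg / 83 kg = 15.4819

Answer: 15.4819


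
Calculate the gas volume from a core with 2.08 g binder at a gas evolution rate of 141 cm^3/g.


Formula: V_gas = W_binder * gas_evolution_rate
V = 2.08 g * 141 cm^3/g = 293.2800 cm^3


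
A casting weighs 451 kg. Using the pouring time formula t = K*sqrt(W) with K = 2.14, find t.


Formula: t = K * sqrt(W)
sqrt(W) = sqrt(451) = 21.23676
t = 2.14 * 21.23676 = 45.4467 s

Final answer: 45.4467 s


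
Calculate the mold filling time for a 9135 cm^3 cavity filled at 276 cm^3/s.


Formula: t_fill = V_mold / Q_flow
t = 9135 cm^3 / 276 cm^3/s = 33.0978 s

Answer: 33.0978 s


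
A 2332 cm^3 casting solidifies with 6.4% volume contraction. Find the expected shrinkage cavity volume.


Formula: V_shrink = V_casting * shrinkage_pct / 100
V_shrink = 2332 cm^3 * 6.4 / 100 = 149.2480 cm^3

Answer: 149.2480 cm^3


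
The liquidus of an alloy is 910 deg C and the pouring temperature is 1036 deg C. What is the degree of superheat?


Formula: Superheat = T_pour - T_melt
Superheat = 1036 - 910 = 126 deg C

Answer: 126 deg C


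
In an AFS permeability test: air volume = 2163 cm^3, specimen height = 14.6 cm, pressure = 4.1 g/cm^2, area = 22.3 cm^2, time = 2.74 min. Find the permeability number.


Formula: Permeability Number P = (V * H) / (p * A * t)
Numerator: V * H = 2163 * 14.6 = 31579.8
Denominator: p * A * t = 4.1 * 22.3 * 2.74 = 250.5182
P = 31579.8 / 250.5182 = 126.0579

Answer: 126.0579


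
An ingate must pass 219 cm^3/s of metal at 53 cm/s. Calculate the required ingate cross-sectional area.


Formula: A_ingate = Q / v  (continuity equation)
A = 219 cm^3/s / 53 cm/s = 4.1321 cm^2


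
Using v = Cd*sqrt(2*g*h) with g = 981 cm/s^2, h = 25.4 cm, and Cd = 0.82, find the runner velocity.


Formula: v = Cd * sqrt(2 * g * h)  (Torricelli with discharge coefficient)
2*g*h = 2 * 981 * 25.4 = 49834.8 cm^2/s^2
sqrt(49834.8) = 223.23709 cm/s
v = 0.82 * 223.23709 = 183.0544 cm/s


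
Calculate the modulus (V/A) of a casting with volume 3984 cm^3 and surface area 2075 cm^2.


Formula: Casting Modulus M = V / A
M = 3984 cm^3 / 2075 cm^2 = 1.9200 cm

1.9200 cm


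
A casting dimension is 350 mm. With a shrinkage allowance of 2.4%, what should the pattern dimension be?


Formula: L_pattern = L_casting * (1 + shrinkage_rate/100)
Shrinkage factor = 1 + 2.4/100 = 1.024
L_pattern = 350 mm * 1.024 = 358.4000 mm

358.4000 mm


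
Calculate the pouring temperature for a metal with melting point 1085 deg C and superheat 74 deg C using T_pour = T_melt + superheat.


Formula: T_pour = T_melt + Superheat
T_pour = 1085 + 74 = 1159 deg C

Answer: 1159 deg C


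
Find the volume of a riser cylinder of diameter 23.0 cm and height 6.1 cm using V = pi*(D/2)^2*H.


Formula: V = pi * (D/2)^2 * H  (cylinder volume)
Radius = D/2 = 23.0/2 = 11.5 cm
V = pi * 11.5^2 * 6.1 = 2534.4013 cm^3

2534.4013 cm^3


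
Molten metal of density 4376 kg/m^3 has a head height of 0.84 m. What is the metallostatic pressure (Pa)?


Formula: P = rho * g * h
rho * g = 4376 * 9.81 = 42928.56 N/m^3
P = 42928.56 * 0.84 = 36059.9904 Pa

Final answer: 36059.9904 Pa


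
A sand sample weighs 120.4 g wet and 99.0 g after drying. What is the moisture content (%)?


Formula: MC = (W_wet - W_dry) / W_wet * 100
Water mass = 120.4 - 99.0 = 21.4 g
MC = 21.4 / 120.4 * 100 = 17.7741%


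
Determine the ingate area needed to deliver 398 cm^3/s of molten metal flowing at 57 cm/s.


Formula: A_ingate = Q / v  (continuity equation)
A = 398 cm^3/s / 57 cm/s = 6.9825 cm^2


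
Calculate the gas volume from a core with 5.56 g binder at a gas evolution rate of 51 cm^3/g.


Formula: V_gas = W_binder * gas_evolution_rate
V = 5.56 g * 51 cm^3/g = 283.5600 cm^3

Answer: 283.5600 cm^3


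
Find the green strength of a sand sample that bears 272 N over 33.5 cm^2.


Formula: Compressive Strength = Force / Area
Strength = 272 N / 33.5 cm^2 = 8.1194 N/cm^2

8.1194 N/cm^2


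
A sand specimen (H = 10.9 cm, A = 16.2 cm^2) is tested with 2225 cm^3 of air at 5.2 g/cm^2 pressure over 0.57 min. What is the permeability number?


Formula: Permeability Number P = (V * H) / (p * A * t)
Numerator: V * H = 2225 * 10.9 = 24252.5
Denominator: p * A * t = 5.2 * 16.2 * 0.57 = 48.0168
P = 24252.5 / 48.0168 = 505.0836

Answer: 505.0836


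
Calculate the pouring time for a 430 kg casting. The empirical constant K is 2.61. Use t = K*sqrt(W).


Formula: t = K * sqrt(W)
sqrt(W) = sqrt(430) = 20.73644
t = 2.61 * 20.73644 = 54.1221 s


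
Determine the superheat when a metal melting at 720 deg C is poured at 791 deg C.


Formula: Superheat = T_pour - T_melt
Superheat = 791 - 720 = 71 deg C


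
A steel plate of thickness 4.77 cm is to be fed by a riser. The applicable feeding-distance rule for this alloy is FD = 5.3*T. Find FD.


Formula: FD = 5.3 * T  (riser feeding-distance rule)
FD = 5.3 * 4.77 cm = 25.2810 cm

25.2810 cm


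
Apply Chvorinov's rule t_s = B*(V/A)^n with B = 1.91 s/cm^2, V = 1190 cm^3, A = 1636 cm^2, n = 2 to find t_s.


Formula: t_s = B * (V/A)^n  (Chvorinov's rule, n=2)
Modulus M = V/A = 1190/1636 = 0.727384 cm
M^2 = 0.727384^2 = 0.529087 cm^2
t_s = 1.91 * 0.529087 = 1.0106 s


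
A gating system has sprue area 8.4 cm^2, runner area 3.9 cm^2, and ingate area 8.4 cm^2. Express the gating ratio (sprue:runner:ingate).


Sprue:Runner:Ingate = 1 : 3.9/8.4 : 8.4/8.4 = 1:0.46:1.00

Final answer: 1:0.46:1.00


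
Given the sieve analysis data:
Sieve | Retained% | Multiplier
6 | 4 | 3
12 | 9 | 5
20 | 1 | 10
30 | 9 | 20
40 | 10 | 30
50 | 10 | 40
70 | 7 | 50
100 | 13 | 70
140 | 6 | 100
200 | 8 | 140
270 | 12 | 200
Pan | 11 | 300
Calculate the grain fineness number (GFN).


Formula: GFN = sum(pct * multiplier) / sum(pct)
sum(pct * multiplier) = 9627
sum(pct) = 100
GFN = 9627 / 100 = 96.27

Answer: 96.27


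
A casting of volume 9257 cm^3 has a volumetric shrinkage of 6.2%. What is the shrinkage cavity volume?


Formula: V_shrink = V_casting * shrinkage_pct / 100
V_shrink = 9257 cm^3 * 6.2 / 100 = 573.9340 cm^3

Answer: 573.9340 cm^3


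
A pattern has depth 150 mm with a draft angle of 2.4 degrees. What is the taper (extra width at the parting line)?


Formula: taper = depth * tan(draft_angle)
tan(2.4 deg) = 0.0419124
taper = 150 mm * 0.0419124 = 6.2869 mm

6.2869 mm


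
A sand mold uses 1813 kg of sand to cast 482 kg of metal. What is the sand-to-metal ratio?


Formula: Sand-to-Metal Ratio = W_sand / W_metal
Ratio = 1813 kg / 482 kg = 3.7614


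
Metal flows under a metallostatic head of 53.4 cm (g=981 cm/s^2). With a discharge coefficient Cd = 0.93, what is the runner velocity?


Formula: v = Cd * sqrt(2 * g * h)  (Torricelli with discharge coefficient)
2*g*h = 2 * 981 * 53.4 = 104770.8 cm^2/s^2
sqrt(104770.8) = 323.68318 cm/s
v = 0.93 * 323.68318 = 301.0254 cm/s


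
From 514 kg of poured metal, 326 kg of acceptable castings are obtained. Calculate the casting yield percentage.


Formula: Casting Yield = (W_good / W_total) * 100
Yield = (326 kg / 514 kg) * 100 = 63.4241%

Final answer: 63.4241%


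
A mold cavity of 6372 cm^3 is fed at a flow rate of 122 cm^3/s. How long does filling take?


Formula: t_fill = V_mold / Q_flow
t = 6372 cm^3 / 122 cm^3/s = 52.2295 s

52.2295 s


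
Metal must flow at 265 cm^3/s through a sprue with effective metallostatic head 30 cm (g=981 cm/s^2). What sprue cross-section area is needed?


Formula: v = sqrt(2*g*h), A = Q/v
Velocity: v = sqrt(2 * 981 * 30) = sqrt(58860) = 242.6108 cm/s
Sprue area: A = Q / v = 265 / 242.6108 = 1.0923 cm^2

Answer: 1.0923 cm^2


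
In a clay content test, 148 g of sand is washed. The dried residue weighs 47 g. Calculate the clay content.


Formula: Clay% = (W_total - W_washed) / W_total * 100
Clay mass = 148 - 47 = 101 g
Clay% = 101 / 148 * 100 = 68.2432%

Answer: 68.2432%


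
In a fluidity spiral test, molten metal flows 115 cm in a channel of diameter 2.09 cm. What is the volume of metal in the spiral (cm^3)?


Formula: V = pi * (d/2)^2 * L  (cylinder volume)
Radius = 2.09/2 = 1.045 cm
V = pi * 1.045^2 * 115 = 394.5302 cm^3

Answer: 394.5302 cm^3


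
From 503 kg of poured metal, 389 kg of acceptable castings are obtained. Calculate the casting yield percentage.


Formula: Casting Yield = (W_good / W_total) * 100
Yield = (389 kg / 503 kg) * 100 = 77.3360%

Final answer: 77.3360%


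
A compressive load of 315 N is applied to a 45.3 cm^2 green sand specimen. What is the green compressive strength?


Formula: Compressive Strength = Force / Area
Strength = 315 N / 45.3 cm^2 = 6.9536 N/cm^2

Answer: 6.9536 N/cm^2


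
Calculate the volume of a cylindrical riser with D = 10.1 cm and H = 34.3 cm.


Formula: V = pi * (D/2)^2 * H  (cylinder volume)
Radius = D/2 = 10.1/2 = 5.05 cm
V = pi * 5.05^2 * 34.3 = 2748.0634 cm^3


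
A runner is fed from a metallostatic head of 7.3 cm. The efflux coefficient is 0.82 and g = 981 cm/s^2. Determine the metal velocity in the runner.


Formula: v = Cd * sqrt(2 * g * h)  (Torricelli with discharge coefficient)
2*g*h = 2 * 981 * 7.3 = 14322.6 cm^2/s^2
sqrt(14322.6) = 119.67707 cm/s
v = 0.82 * 119.67707 = 98.1352 cm/s

98.1352 cm/s


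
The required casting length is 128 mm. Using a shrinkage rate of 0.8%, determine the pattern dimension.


Formula: L_pattern = L_casting * (1 + shrinkage_rate/100)
Shrinkage factor = 1 + 0.8/100 = 1.008
L_pattern = 128 mm * 1.008 = 129.0240 mm


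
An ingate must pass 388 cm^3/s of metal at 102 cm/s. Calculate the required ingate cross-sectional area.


Formula: A_ingate = Q / v  (continuity equation)
A = 388 cm^3/s / 102 cm/s = 3.8039 cm^2


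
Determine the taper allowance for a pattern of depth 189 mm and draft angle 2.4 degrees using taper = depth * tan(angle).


Formula: taper = depth * tan(draft_angle)
tan(2.4 deg) = 0.0419124
taper = 189 mm * 0.0419124 = 7.9214 mm

7.9214 mm


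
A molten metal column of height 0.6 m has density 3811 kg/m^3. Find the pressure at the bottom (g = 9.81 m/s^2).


Formula: P = rho * g * h
rho * g = 3811 * 9.81 = 37385.91 N/m^3
P = 37385.91 * 0.6 = 22431.5460 Pa


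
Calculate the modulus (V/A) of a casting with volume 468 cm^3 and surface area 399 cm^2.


Formula: Casting Modulus M = V / A
M = 468 cm^3 / 399 cm^2 = 1.1729 cm


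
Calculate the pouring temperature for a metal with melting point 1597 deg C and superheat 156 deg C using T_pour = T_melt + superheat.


Formula: T_pour = T_melt + Superheat
T_pour = 1597 + 156 = 1753 deg C

1753 deg C


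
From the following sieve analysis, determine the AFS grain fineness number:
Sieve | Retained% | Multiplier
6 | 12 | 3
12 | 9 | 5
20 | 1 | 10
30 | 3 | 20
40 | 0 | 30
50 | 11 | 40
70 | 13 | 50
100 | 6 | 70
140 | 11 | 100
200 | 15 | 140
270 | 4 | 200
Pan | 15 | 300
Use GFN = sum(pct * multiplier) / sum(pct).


Formula: GFN = sum(pct * multiplier) / sum(pct)
sum(pct * multiplier) = 10161
sum(pct) = 100
GFN = 10161 / 100 = 101.61

101.61


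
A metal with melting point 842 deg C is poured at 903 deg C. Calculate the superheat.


Formula: Superheat = T_pour - T_melt
Superheat = 903 - 842 = 61 deg C


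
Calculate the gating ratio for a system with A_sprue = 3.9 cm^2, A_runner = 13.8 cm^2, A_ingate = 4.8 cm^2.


Sprue:Runner:Ingate = 1 : 13.8/3.9 : 4.8/3.9 = 1:3.54:1.23

Answer: 1:3.54:1.23


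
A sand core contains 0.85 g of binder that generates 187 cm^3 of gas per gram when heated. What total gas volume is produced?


Formula: V_gas = W_binder * gas_evolution_rate
V = 0.85 g * 187 cm^3/g = 158.9500 cm^3


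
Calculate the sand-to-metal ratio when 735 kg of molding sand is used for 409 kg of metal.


Formula: Sand-to-Metal Ratio = W_sand / W_metal
Ratio = 735 kg / 409 kg = 1.7971

1.7971


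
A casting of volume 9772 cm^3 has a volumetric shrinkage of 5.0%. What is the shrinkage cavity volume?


Formula: V_shrink = V_casting * shrinkage_pct / 100
V_shrink = 9772 cm^3 * 5.0 / 100 = 488.6000 cm^3

Answer: 488.6000 cm^3


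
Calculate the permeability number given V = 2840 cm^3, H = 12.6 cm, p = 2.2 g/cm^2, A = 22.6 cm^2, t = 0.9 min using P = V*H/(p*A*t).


Formula: Permeability Number P = (V * H) / (p * A * t)
Numerator: V * H = 2840 * 12.6 = 35784.0
Denominator: p * A * t = 2.2 * 22.6 * 0.9 = 44.748
P = 35784.0 / 44.748 = 799.6782

Final answer: 799.6782


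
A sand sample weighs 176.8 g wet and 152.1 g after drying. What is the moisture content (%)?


Formula: MC = (W_wet - W_dry) / W_wet * 100
Water mass = 176.8 - 152.1 = 24.7 g
MC = 24.7 / 176.8 * 100 = 13.9706%


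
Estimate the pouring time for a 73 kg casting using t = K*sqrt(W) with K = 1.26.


Formula: t = K * sqrt(W)
sqrt(W) = sqrt(73) = 8.54400
t = 1.26 * 8.54400 = 10.7654 s

Final answer: 10.7654 s


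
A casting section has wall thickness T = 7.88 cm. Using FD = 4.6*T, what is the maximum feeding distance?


Formula: FD = 4.6 * T  (riser feeding-distance rule)
FD = 4.6 * 7.88 cm = 36.2480 cm

Final answer: 36.2480 cm


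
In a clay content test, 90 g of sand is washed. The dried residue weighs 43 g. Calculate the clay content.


Formula: Clay% = (W_total - W_washed) / W_total * 100
Clay mass = 90 - 43 = 47 g
Clay% = 47 / 90 * 100 = 52.2222%


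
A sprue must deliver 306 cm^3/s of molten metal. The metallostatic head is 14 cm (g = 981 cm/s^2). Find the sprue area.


Formula: v = sqrt(2*g*h), A = Q/v
Velocity: v = sqrt(2 * 981 * 14) = sqrt(27468) = 165.7347 cm/s
Sprue area: A = Q / v = 306 / 165.7347 = 1.8463 cm^2

Answer: 1.8463 cm^2


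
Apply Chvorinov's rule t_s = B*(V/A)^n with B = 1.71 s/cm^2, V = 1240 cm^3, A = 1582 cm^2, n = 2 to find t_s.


Formula: t_s = B * (V/A)^n  (Chvorinov's rule, n=2)
Modulus M = V/A = 1240/1582 = 0.783818 cm
M^2 = 0.783818^2 = 0.614371 cm^2
t_s = 1.71 * 0.614371 = 1.0506 s

Answer: 1.0506 s


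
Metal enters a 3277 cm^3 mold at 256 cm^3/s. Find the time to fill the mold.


Formula: t_fill = V_mold / Q_flow
t = 3277 cm^3 / 256 cm^3/s = 12.8008 s

12.8008 s


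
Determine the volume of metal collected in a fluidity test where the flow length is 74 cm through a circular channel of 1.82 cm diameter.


Formula: V = pi * (d/2)^2 * L  (cylinder volume)
Radius = 1.82/2 = 0.91 cm
V = pi * 0.91^2 * 74 = 192.5149 cm^3

192.5149 cm^3


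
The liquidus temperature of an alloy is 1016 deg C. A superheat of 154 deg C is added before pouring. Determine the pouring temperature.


Formula: T_pour = T_melt + Superheat
T_pour = 1016 + 154 = 1170 deg C


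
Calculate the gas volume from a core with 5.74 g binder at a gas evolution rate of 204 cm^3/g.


Formula: V_gas = W_binder * gas_evolution_rate
V = 5.74 g * 204 cm^3/g = 1170.9600 cm^3

Answer: 1170.9600 cm^3


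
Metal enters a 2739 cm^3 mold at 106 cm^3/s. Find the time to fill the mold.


Formula: t_fill = V_mold / Q_flow
t = 2739 cm^3 / 106 cm^3/s = 25.8396 s

Final answer: 25.8396 s


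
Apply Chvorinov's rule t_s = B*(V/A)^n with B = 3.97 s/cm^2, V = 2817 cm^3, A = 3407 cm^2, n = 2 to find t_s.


Formula: t_s = B * (V/A)^n  (Chvorinov's rule, n=2)
Modulus M = V/A = 2817/3407 = 0.826827 cm
M^2 = 0.826827^2 = 0.683643 cm^2
t_s = 3.97 * 0.683643 = 2.7141 s


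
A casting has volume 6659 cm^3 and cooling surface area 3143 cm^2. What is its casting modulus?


Formula: Casting Modulus M = V / A
M = 6659 cm^3 / 3143 cm^2 = 2.1187 cm

Final answer: 2.1187 cm


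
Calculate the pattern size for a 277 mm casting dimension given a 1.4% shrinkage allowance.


Formula: L_pattern = L_casting * (1 + shrinkage_rate/100)
Shrinkage factor = 1 + 1.4/100 = 1.014
L_pattern = 277 mm * 1.014 = 280.8780 mm
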